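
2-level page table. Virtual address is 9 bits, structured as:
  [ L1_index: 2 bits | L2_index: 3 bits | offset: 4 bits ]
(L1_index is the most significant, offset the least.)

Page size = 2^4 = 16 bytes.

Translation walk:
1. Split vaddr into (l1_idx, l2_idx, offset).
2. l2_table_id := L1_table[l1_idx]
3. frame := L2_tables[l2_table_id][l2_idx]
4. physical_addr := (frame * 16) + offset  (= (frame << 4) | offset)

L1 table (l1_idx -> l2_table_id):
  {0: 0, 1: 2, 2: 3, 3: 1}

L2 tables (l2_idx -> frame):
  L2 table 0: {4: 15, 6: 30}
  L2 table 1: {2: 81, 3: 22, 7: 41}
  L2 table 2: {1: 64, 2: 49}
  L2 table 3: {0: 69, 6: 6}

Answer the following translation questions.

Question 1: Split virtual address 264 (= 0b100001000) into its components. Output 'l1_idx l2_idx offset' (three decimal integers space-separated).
vaddr = 264 = 0b100001000
  top 2 bits -> l1_idx = 2
  next 3 bits -> l2_idx = 0
  bottom 4 bits -> offset = 8

Answer: 2 0 8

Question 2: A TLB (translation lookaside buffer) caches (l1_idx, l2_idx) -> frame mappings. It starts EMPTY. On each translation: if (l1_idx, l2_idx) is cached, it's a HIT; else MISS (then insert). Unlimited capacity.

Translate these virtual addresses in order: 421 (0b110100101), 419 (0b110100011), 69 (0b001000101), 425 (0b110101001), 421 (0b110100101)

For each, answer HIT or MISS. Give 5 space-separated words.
vaddr=421: (3,2) not in TLB -> MISS, insert
vaddr=419: (3,2) in TLB -> HIT
vaddr=69: (0,4) not in TLB -> MISS, insert
vaddr=425: (3,2) in TLB -> HIT
vaddr=421: (3,2) in TLB -> HIT

Answer: MISS HIT MISS HIT HIT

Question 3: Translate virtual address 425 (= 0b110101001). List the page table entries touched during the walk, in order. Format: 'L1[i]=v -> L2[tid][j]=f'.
vaddr = 425 = 0b110101001
Split: l1_idx=3, l2_idx=2, offset=9

Answer: L1[3]=1 -> L2[1][2]=81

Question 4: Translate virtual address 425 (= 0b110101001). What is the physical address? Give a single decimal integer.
Answer: 1305

Derivation:
vaddr = 425 = 0b110101001
Split: l1_idx=3, l2_idx=2, offset=9
L1[3] = 1
L2[1][2] = 81
paddr = 81 * 16 + 9 = 1305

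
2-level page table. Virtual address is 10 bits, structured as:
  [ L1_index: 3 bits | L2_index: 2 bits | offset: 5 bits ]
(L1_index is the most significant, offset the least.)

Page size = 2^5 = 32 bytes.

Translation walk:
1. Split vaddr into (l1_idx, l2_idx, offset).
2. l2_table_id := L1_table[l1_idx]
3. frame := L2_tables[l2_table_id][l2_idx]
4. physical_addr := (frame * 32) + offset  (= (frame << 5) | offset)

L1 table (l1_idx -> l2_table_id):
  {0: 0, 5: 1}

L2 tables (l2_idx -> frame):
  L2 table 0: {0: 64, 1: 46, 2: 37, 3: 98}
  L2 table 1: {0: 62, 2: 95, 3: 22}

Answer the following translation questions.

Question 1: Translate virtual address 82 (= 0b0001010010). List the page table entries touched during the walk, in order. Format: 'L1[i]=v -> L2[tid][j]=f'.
Answer: L1[0]=0 -> L2[0][2]=37

Derivation:
vaddr = 82 = 0b0001010010
Split: l1_idx=0, l2_idx=2, offset=18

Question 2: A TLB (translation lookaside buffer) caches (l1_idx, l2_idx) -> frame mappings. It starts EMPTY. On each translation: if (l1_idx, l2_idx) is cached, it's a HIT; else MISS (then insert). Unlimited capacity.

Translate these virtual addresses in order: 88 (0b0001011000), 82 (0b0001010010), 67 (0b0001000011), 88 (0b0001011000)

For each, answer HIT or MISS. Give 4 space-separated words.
Answer: MISS HIT HIT HIT

Derivation:
vaddr=88: (0,2) not in TLB -> MISS, insert
vaddr=82: (0,2) in TLB -> HIT
vaddr=67: (0,2) in TLB -> HIT
vaddr=88: (0,2) in TLB -> HIT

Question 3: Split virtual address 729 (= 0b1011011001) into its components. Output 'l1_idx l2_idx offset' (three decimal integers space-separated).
Answer: 5 2 25

Derivation:
vaddr = 729 = 0b1011011001
  top 3 bits -> l1_idx = 5
  next 2 bits -> l2_idx = 2
  bottom 5 bits -> offset = 25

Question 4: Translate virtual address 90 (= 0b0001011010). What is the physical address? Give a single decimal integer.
Answer: 1210

Derivation:
vaddr = 90 = 0b0001011010
Split: l1_idx=0, l2_idx=2, offset=26
L1[0] = 0
L2[0][2] = 37
paddr = 37 * 32 + 26 = 1210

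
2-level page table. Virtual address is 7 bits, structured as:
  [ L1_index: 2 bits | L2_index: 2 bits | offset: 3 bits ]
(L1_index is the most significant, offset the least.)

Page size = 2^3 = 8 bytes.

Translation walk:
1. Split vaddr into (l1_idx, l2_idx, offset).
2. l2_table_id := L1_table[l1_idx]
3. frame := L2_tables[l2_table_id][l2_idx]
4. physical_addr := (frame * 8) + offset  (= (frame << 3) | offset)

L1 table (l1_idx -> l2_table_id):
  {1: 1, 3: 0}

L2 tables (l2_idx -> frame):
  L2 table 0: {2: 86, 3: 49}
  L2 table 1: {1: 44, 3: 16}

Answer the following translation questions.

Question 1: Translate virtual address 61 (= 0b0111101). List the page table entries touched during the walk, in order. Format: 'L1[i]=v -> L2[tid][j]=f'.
vaddr = 61 = 0b0111101
Split: l1_idx=1, l2_idx=3, offset=5

Answer: L1[1]=1 -> L2[1][3]=16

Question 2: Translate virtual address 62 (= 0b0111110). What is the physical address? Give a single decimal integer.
vaddr = 62 = 0b0111110
Split: l1_idx=1, l2_idx=3, offset=6
L1[1] = 1
L2[1][3] = 16
paddr = 16 * 8 + 6 = 134

Answer: 134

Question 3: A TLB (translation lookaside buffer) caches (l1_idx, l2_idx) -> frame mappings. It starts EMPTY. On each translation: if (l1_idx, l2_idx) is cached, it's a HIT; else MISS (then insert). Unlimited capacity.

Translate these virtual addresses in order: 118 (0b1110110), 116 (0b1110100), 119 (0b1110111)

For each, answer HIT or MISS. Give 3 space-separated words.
vaddr=118: (3,2) not in TLB -> MISS, insert
vaddr=116: (3,2) in TLB -> HIT
vaddr=119: (3,2) in TLB -> HIT

Answer: MISS HIT HIT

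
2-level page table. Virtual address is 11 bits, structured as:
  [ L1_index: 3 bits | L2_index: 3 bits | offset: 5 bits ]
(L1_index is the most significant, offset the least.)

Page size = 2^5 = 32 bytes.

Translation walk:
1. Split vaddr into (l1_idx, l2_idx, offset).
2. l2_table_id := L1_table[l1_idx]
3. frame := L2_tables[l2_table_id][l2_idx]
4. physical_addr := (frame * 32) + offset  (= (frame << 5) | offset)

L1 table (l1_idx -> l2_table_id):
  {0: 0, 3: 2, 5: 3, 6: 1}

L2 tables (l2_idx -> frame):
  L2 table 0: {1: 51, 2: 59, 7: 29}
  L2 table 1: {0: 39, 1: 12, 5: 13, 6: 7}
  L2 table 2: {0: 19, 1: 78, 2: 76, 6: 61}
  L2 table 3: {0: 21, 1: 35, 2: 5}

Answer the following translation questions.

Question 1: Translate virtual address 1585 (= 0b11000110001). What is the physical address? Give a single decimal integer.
vaddr = 1585 = 0b11000110001
Split: l1_idx=6, l2_idx=1, offset=17
L1[6] = 1
L2[1][1] = 12
paddr = 12 * 32 + 17 = 401

Answer: 401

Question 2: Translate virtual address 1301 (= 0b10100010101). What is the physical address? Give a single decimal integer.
Answer: 693

Derivation:
vaddr = 1301 = 0b10100010101
Split: l1_idx=5, l2_idx=0, offset=21
L1[5] = 3
L2[3][0] = 21
paddr = 21 * 32 + 21 = 693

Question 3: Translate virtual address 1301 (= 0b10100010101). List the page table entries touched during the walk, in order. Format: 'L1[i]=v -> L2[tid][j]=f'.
Answer: L1[5]=3 -> L2[3][0]=21

Derivation:
vaddr = 1301 = 0b10100010101
Split: l1_idx=5, l2_idx=0, offset=21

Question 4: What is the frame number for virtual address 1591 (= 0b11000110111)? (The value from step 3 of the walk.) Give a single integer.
Answer: 12

Derivation:
vaddr = 1591: l1_idx=6, l2_idx=1
L1[6] = 1; L2[1][1] = 12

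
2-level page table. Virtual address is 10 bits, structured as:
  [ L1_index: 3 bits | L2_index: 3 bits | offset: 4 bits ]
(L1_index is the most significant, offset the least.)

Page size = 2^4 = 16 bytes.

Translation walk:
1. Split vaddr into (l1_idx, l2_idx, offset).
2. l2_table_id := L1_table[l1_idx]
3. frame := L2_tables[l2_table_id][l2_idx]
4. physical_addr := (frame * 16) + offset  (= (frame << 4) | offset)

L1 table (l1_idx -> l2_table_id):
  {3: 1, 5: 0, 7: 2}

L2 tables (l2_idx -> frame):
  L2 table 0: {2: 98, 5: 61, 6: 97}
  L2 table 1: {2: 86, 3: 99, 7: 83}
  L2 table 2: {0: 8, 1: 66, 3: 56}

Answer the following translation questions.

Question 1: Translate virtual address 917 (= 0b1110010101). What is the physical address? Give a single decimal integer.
Answer: 1061

Derivation:
vaddr = 917 = 0b1110010101
Split: l1_idx=7, l2_idx=1, offset=5
L1[7] = 2
L2[2][1] = 66
paddr = 66 * 16 + 5 = 1061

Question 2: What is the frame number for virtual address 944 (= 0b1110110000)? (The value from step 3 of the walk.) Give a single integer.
vaddr = 944: l1_idx=7, l2_idx=3
L1[7] = 2; L2[2][3] = 56

Answer: 56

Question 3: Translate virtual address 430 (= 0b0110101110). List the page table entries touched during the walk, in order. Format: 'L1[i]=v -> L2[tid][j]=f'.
Answer: L1[3]=1 -> L2[1][2]=86

Derivation:
vaddr = 430 = 0b0110101110
Split: l1_idx=3, l2_idx=2, offset=14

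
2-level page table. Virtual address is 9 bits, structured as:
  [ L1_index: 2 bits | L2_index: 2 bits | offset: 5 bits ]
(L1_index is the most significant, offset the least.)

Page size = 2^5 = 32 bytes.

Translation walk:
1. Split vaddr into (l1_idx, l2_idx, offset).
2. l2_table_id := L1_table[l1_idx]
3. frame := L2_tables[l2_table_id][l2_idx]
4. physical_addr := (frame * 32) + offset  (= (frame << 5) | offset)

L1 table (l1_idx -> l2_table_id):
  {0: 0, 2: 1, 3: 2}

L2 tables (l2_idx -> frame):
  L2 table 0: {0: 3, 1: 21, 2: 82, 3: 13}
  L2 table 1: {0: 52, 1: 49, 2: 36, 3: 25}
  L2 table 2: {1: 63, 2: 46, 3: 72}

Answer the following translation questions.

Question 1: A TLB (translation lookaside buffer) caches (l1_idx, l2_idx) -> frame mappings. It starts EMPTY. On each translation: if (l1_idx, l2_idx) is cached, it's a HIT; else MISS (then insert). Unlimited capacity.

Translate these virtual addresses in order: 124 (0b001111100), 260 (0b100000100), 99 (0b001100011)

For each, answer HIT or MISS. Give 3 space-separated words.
vaddr=124: (0,3) not in TLB -> MISS, insert
vaddr=260: (2,0) not in TLB -> MISS, insert
vaddr=99: (0,3) in TLB -> HIT

Answer: MISS MISS HIT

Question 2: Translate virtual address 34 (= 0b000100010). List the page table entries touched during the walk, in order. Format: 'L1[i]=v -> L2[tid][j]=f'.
vaddr = 34 = 0b000100010
Split: l1_idx=0, l2_idx=1, offset=2

Answer: L1[0]=0 -> L2[0][1]=21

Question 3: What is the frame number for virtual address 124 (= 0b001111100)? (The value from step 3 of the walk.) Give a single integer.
Answer: 13

Derivation:
vaddr = 124: l1_idx=0, l2_idx=3
L1[0] = 0; L2[0][3] = 13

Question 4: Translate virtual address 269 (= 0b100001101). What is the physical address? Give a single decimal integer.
vaddr = 269 = 0b100001101
Split: l1_idx=2, l2_idx=0, offset=13
L1[2] = 1
L2[1][0] = 52
paddr = 52 * 32 + 13 = 1677

Answer: 1677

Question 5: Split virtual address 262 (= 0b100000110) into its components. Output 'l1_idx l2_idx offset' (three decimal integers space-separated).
Answer: 2 0 6

Derivation:
vaddr = 262 = 0b100000110
  top 2 bits -> l1_idx = 2
  next 2 bits -> l2_idx = 0
  bottom 5 bits -> offset = 6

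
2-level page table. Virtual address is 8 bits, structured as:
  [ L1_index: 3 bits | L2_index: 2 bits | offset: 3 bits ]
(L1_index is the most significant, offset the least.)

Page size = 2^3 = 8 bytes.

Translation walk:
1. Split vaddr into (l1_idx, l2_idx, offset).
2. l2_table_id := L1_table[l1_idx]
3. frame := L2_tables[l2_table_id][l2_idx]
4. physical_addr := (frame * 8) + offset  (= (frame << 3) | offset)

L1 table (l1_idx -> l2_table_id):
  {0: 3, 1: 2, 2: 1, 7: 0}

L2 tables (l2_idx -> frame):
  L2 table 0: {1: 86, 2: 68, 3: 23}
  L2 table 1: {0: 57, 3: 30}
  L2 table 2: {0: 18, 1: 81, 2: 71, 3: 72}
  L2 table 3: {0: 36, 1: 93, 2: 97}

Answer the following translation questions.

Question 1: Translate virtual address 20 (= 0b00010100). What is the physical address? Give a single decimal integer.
Answer: 780

Derivation:
vaddr = 20 = 0b00010100
Split: l1_idx=0, l2_idx=2, offset=4
L1[0] = 3
L2[3][2] = 97
paddr = 97 * 8 + 4 = 780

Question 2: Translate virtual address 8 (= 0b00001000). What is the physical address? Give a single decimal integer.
Answer: 744

Derivation:
vaddr = 8 = 0b00001000
Split: l1_idx=0, l2_idx=1, offset=0
L1[0] = 3
L2[3][1] = 93
paddr = 93 * 8 + 0 = 744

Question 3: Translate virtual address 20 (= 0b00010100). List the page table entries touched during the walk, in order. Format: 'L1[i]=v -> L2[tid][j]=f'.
vaddr = 20 = 0b00010100
Split: l1_idx=0, l2_idx=2, offset=4

Answer: L1[0]=3 -> L2[3][2]=97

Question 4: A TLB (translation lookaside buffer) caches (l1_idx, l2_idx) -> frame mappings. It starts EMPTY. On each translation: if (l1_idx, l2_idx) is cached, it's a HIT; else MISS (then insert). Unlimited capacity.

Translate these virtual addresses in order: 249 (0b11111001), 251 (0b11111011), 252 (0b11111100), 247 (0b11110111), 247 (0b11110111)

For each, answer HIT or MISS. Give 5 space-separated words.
vaddr=249: (7,3) not in TLB -> MISS, insert
vaddr=251: (7,3) in TLB -> HIT
vaddr=252: (7,3) in TLB -> HIT
vaddr=247: (7,2) not in TLB -> MISS, insert
vaddr=247: (7,2) in TLB -> HIT

Answer: MISS HIT HIT MISS HIT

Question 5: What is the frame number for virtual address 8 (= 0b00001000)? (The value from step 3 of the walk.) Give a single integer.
Answer: 93

Derivation:
vaddr = 8: l1_idx=0, l2_idx=1
L1[0] = 3; L2[3][1] = 93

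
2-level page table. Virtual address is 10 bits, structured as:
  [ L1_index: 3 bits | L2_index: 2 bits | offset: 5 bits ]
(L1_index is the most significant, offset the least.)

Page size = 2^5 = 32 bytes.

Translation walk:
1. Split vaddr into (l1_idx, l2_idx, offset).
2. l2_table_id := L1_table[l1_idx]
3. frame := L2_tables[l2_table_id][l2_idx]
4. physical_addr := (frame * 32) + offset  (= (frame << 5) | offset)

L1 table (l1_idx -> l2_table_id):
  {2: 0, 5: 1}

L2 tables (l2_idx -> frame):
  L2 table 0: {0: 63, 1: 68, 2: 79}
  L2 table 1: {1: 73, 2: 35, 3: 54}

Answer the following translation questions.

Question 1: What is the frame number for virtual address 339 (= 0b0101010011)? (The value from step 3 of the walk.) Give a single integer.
vaddr = 339: l1_idx=2, l2_idx=2
L1[2] = 0; L2[0][2] = 79

Answer: 79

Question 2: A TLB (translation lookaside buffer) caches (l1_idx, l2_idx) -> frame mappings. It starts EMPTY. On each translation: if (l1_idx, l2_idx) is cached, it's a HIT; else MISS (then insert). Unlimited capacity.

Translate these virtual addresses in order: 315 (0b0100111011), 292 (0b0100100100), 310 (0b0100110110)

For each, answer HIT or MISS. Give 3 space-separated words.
Answer: MISS HIT HIT

Derivation:
vaddr=315: (2,1) not in TLB -> MISS, insert
vaddr=292: (2,1) in TLB -> HIT
vaddr=310: (2,1) in TLB -> HIT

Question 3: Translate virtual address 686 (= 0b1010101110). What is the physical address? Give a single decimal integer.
vaddr = 686 = 0b1010101110
Split: l1_idx=5, l2_idx=1, offset=14
L1[5] = 1
L2[1][1] = 73
paddr = 73 * 32 + 14 = 2350

Answer: 2350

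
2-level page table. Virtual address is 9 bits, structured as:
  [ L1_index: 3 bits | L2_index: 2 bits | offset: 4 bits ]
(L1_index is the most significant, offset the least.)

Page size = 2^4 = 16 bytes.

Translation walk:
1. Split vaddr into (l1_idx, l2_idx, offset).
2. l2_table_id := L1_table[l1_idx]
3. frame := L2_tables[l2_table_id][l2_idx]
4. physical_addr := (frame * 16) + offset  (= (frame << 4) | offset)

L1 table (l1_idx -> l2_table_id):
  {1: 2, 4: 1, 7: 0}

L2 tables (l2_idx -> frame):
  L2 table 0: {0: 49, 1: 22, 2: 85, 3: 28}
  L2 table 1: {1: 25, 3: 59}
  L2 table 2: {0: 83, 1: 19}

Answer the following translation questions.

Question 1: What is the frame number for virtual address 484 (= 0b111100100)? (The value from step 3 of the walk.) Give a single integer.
vaddr = 484: l1_idx=7, l2_idx=2
L1[7] = 0; L2[0][2] = 85

Answer: 85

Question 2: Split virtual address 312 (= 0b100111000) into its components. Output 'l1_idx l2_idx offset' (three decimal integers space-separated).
vaddr = 312 = 0b100111000
  top 3 bits -> l1_idx = 4
  next 2 bits -> l2_idx = 3
  bottom 4 bits -> offset = 8

Answer: 4 3 8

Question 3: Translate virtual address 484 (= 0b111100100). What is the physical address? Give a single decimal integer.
Answer: 1364

Derivation:
vaddr = 484 = 0b111100100
Split: l1_idx=7, l2_idx=2, offset=4
L1[7] = 0
L2[0][2] = 85
paddr = 85 * 16 + 4 = 1364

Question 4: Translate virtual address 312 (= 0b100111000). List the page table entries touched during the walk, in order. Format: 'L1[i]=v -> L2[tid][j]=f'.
Answer: L1[4]=1 -> L2[1][3]=59

Derivation:
vaddr = 312 = 0b100111000
Split: l1_idx=4, l2_idx=3, offset=8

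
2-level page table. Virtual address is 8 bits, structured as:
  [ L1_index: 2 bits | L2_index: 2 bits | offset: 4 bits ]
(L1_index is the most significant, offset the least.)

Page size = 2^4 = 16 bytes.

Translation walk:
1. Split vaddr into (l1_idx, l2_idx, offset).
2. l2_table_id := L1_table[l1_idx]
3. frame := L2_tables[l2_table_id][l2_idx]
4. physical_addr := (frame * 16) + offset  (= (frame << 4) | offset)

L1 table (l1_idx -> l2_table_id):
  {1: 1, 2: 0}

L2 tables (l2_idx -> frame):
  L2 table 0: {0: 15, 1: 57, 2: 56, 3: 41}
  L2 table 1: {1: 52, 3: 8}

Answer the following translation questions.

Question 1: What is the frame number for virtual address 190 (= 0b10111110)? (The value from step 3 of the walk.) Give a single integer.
Answer: 41

Derivation:
vaddr = 190: l1_idx=2, l2_idx=3
L1[2] = 0; L2[0][3] = 41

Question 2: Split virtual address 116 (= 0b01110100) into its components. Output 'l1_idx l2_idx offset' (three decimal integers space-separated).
Answer: 1 3 4

Derivation:
vaddr = 116 = 0b01110100
  top 2 bits -> l1_idx = 1
  next 2 bits -> l2_idx = 3
  bottom 4 bits -> offset = 4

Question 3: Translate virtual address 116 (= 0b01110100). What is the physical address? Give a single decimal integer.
Answer: 132

Derivation:
vaddr = 116 = 0b01110100
Split: l1_idx=1, l2_idx=3, offset=4
L1[1] = 1
L2[1][3] = 8
paddr = 8 * 16 + 4 = 132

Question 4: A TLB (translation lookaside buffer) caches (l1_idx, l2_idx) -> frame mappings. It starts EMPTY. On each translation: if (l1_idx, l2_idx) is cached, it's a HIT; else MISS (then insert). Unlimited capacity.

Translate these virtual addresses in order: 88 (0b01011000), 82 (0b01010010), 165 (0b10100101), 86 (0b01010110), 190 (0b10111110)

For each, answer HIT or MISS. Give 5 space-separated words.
Answer: MISS HIT MISS HIT MISS

Derivation:
vaddr=88: (1,1) not in TLB -> MISS, insert
vaddr=82: (1,1) in TLB -> HIT
vaddr=165: (2,2) not in TLB -> MISS, insert
vaddr=86: (1,1) in TLB -> HIT
vaddr=190: (2,3) not in TLB -> MISS, insert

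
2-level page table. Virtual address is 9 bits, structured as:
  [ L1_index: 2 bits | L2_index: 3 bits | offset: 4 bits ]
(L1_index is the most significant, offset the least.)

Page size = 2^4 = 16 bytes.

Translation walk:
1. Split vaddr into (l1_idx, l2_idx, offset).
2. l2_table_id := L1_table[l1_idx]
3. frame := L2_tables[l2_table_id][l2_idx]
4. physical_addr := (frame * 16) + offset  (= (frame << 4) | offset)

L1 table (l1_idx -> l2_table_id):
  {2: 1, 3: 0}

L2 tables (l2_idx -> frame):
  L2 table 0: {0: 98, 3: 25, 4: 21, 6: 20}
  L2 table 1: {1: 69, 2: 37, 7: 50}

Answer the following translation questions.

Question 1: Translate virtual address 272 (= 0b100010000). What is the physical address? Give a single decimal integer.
vaddr = 272 = 0b100010000
Split: l1_idx=2, l2_idx=1, offset=0
L1[2] = 1
L2[1][1] = 69
paddr = 69 * 16 + 0 = 1104

Answer: 1104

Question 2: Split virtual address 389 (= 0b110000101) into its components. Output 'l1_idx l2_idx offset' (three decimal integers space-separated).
Answer: 3 0 5

Derivation:
vaddr = 389 = 0b110000101
  top 2 bits -> l1_idx = 3
  next 3 bits -> l2_idx = 0
  bottom 4 bits -> offset = 5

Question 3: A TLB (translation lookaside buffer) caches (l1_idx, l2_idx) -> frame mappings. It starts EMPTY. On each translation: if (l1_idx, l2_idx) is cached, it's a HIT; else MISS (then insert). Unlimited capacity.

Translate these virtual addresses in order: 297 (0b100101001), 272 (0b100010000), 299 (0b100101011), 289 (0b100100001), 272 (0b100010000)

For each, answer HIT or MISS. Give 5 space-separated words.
vaddr=297: (2,2) not in TLB -> MISS, insert
vaddr=272: (2,1) not in TLB -> MISS, insert
vaddr=299: (2,2) in TLB -> HIT
vaddr=289: (2,2) in TLB -> HIT
vaddr=272: (2,1) in TLB -> HIT

Answer: MISS MISS HIT HIT HIT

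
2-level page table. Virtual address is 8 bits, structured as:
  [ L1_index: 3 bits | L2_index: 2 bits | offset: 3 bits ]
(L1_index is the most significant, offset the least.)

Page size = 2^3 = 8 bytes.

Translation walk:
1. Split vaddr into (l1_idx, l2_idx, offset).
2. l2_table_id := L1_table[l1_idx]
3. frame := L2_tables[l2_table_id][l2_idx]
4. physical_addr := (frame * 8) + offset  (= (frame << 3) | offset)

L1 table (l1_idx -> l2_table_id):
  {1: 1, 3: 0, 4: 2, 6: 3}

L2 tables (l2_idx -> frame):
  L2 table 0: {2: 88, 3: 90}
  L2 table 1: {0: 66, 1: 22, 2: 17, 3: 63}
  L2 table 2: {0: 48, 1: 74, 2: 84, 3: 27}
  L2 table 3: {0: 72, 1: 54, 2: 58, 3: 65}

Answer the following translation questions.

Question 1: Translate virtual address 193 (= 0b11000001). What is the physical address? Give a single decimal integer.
vaddr = 193 = 0b11000001
Split: l1_idx=6, l2_idx=0, offset=1
L1[6] = 3
L2[3][0] = 72
paddr = 72 * 8 + 1 = 577

Answer: 577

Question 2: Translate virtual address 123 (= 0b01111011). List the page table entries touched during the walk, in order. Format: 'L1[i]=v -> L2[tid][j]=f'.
vaddr = 123 = 0b01111011
Split: l1_idx=3, l2_idx=3, offset=3

Answer: L1[3]=0 -> L2[0][3]=90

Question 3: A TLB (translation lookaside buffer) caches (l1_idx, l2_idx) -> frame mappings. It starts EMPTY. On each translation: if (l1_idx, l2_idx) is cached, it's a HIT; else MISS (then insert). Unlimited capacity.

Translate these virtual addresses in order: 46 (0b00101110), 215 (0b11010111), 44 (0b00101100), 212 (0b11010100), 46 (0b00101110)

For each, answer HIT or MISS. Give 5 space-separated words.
vaddr=46: (1,1) not in TLB -> MISS, insert
vaddr=215: (6,2) not in TLB -> MISS, insert
vaddr=44: (1,1) in TLB -> HIT
vaddr=212: (6,2) in TLB -> HIT
vaddr=46: (1,1) in TLB -> HIT

Answer: MISS MISS HIT HIT HIT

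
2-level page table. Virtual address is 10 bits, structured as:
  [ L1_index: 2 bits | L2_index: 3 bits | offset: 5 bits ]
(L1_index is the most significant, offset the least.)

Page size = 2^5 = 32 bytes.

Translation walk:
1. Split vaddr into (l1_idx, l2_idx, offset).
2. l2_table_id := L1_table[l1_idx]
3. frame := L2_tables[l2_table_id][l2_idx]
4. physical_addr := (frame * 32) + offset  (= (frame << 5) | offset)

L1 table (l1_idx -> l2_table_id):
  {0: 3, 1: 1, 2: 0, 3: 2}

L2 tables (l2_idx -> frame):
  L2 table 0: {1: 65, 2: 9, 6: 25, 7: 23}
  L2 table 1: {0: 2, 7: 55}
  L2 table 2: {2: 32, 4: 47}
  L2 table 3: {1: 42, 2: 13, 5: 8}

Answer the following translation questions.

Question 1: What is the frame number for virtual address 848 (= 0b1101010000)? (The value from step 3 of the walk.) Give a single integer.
Answer: 32

Derivation:
vaddr = 848: l1_idx=3, l2_idx=2
L1[3] = 2; L2[2][2] = 32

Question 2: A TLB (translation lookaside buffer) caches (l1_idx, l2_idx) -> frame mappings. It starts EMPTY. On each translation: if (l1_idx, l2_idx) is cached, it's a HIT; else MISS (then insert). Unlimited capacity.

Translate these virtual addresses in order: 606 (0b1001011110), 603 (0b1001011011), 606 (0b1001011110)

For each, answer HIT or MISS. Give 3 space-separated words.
Answer: MISS HIT HIT

Derivation:
vaddr=606: (2,2) not in TLB -> MISS, insert
vaddr=603: (2,2) in TLB -> HIT
vaddr=606: (2,2) in TLB -> HIT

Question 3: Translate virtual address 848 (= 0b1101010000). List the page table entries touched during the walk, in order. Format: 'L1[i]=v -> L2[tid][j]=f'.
vaddr = 848 = 0b1101010000
Split: l1_idx=3, l2_idx=2, offset=16

Answer: L1[3]=2 -> L2[2][2]=32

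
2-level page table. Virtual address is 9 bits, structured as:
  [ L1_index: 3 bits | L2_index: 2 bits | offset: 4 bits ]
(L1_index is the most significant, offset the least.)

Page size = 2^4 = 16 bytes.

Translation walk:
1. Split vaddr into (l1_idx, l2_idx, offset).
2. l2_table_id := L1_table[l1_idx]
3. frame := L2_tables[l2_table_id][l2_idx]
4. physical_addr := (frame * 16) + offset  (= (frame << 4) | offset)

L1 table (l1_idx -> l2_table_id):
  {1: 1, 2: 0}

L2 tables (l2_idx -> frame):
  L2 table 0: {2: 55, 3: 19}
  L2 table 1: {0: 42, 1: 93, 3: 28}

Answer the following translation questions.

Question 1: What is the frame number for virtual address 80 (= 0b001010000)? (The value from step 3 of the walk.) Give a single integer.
Answer: 93

Derivation:
vaddr = 80: l1_idx=1, l2_idx=1
L1[1] = 1; L2[1][1] = 93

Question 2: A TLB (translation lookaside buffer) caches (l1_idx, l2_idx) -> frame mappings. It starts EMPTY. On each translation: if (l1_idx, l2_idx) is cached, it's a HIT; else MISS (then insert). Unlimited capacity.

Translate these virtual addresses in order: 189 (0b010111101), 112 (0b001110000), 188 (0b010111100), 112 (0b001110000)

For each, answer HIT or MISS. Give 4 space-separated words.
vaddr=189: (2,3) not in TLB -> MISS, insert
vaddr=112: (1,3) not in TLB -> MISS, insert
vaddr=188: (2,3) in TLB -> HIT
vaddr=112: (1,3) in TLB -> HIT

Answer: MISS MISS HIT HIT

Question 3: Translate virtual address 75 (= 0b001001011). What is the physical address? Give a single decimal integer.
Answer: 683

Derivation:
vaddr = 75 = 0b001001011
Split: l1_idx=1, l2_idx=0, offset=11
L1[1] = 1
L2[1][0] = 42
paddr = 42 * 16 + 11 = 683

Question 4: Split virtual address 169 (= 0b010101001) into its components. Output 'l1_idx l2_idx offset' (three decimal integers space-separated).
vaddr = 169 = 0b010101001
  top 3 bits -> l1_idx = 2
  next 2 bits -> l2_idx = 2
  bottom 4 bits -> offset = 9

Answer: 2 2 9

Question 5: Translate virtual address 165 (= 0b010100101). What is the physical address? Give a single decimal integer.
vaddr = 165 = 0b010100101
Split: l1_idx=2, l2_idx=2, offset=5
L1[2] = 0
L2[0][2] = 55
paddr = 55 * 16 + 5 = 885

Answer: 885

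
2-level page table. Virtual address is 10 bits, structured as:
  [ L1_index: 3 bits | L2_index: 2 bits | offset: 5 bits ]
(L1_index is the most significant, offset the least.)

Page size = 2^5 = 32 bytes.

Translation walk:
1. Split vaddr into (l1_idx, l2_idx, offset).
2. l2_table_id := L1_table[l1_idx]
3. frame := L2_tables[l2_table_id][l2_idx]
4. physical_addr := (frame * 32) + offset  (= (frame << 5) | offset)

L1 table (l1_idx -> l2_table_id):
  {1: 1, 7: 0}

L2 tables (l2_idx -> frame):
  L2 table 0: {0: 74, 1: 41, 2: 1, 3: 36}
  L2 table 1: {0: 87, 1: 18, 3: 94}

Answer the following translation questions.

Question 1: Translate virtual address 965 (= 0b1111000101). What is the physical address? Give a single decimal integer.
vaddr = 965 = 0b1111000101
Split: l1_idx=7, l2_idx=2, offset=5
L1[7] = 0
L2[0][2] = 1
paddr = 1 * 32 + 5 = 37

Answer: 37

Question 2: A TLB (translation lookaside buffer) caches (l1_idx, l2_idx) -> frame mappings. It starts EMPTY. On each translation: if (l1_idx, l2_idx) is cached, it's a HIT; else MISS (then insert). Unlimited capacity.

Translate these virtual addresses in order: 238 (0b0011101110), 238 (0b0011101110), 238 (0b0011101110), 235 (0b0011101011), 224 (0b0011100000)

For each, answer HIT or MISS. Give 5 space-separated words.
vaddr=238: (1,3) not in TLB -> MISS, insert
vaddr=238: (1,3) in TLB -> HIT
vaddr=238: (1,3) in TLB -> HIT
vaddr=235: (1,3) in TLB -> HIT
vaddr=224: (1,3) in TLB -> HIT

Answer: MISS HIT HIT HIT HIT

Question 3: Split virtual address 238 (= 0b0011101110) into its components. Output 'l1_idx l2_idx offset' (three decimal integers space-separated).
Answer: 1 3 14

Derivation:
vaddr = 238 = 0b0011101110
  top 3 bits -> l1_idx = 1
  next 2 bits -> l2_idx = 3
  bottom 5 bits -> offset = 14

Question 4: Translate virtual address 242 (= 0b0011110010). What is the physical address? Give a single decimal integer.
vaddr = 242 = 0b0011110010
Split: l1_idx=1, l2_idx=3, offset=18
L1[1] = 1
L2[1][3] = 94
paddr = 94 * 32 + 18 = 3026

Answer: 3026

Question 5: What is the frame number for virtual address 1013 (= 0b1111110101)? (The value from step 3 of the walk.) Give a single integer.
vaddr = 1013: l1_idx=7, l2_idx=3
L1[7] = 0; L2[0][3] = 36

Answer: 36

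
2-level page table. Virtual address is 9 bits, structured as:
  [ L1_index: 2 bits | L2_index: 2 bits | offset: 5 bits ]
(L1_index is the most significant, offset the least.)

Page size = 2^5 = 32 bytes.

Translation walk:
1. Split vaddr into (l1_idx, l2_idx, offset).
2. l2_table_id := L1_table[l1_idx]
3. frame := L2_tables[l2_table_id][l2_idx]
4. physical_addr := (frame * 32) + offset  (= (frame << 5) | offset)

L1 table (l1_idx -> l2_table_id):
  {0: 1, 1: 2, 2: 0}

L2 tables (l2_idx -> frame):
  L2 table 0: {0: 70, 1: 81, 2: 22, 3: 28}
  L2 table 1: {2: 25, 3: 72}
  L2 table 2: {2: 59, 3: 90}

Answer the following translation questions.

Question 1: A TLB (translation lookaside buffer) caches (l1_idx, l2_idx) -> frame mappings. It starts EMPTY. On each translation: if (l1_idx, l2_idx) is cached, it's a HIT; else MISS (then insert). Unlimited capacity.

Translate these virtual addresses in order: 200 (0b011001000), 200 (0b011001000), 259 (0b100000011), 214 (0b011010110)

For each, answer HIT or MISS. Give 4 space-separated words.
Answer: MISS HIT MISS HIT

Derivation:
vaddr=200: (1,2) not in TLB -> MISS, insert
vaddr=200: (1,2) in TLB -> HIT
vaddr=259: (2,0) not in TLB -> MISS, insert
vaddr=214: (1,2) in TLB -> HIT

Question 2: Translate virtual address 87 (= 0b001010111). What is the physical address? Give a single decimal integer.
vaddr = 87 = 0b001010111
Split: l1_idx=0, l2_idx=2, offset=23
L1[0] = 1
L2[1][2] = 25
paddr = 25 * 32 + 23 = 823

Answer: 823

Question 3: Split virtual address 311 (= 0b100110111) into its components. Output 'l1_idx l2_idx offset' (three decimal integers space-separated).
vaddr = 311 = 0b100110111
  top 2 bits -> l1_idx = 2
  next 2 bits -> l2_idx = 1
  bottom 5 bits -> offset = 23

Answer: 2 1 23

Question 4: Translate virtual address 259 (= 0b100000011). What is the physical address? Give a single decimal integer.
Answer: 2243

Derivation:
vaddr = 259 = 0b100000011
Split: l1_idx=2, l2_idx=0, offset=3
L1[2] = 0
L2[0][0] = 70
paddr = 70 * 32 + 3 = 2243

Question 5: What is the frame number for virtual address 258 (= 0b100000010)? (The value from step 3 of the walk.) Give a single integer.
vaddr = 258: l1_idx=2, l2_idx=0
L1[2] = 0; L2[0][0] = 70

Answer: 70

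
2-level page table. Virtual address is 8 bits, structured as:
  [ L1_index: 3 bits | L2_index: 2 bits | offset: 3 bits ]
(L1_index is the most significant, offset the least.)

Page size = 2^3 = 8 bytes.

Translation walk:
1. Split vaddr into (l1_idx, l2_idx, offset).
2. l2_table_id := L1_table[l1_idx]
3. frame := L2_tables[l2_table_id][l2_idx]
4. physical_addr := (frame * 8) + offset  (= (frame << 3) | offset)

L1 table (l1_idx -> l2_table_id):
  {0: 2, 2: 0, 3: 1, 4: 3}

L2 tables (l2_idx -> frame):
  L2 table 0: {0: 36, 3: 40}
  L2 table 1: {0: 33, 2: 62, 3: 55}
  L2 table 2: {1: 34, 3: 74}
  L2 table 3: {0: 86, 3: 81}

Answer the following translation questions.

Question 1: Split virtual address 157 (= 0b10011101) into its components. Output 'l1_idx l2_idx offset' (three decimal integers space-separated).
Answer: 4 3 5

Derivation:
vaddr = 157 = 0b10011101
  top 3 bits -> l1_idx = 4
  next 2 bits -> l2_idx = 3
  bottom 3 bits -> offset = 5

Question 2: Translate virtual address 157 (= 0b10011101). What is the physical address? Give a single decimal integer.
vaddr = 157 = 0b10011101
Split: l1_idx=4, l2_idx=3, offset=5
L1[4] = 3
L2[3][3] = 81
paddr = 81 * 8 + 5 = 653

Answer: 653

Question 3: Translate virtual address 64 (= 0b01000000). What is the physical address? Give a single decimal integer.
Answer: 288

Derivation:
vaddr = 64 = 0b01000000
Split: l1_idx=2, l2_idx=0, offset=0
L1[2] = 0
L2[0][0] = 36
paddr = 36 * 8 + 0 = 288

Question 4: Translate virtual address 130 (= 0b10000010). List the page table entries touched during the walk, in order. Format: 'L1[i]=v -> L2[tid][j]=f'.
vaddr = 130 = 0b10000010
Split: l1_idx=4, l2_idx=0, offset=2

Answer: L1[4]=3 -> L2[3][0]=86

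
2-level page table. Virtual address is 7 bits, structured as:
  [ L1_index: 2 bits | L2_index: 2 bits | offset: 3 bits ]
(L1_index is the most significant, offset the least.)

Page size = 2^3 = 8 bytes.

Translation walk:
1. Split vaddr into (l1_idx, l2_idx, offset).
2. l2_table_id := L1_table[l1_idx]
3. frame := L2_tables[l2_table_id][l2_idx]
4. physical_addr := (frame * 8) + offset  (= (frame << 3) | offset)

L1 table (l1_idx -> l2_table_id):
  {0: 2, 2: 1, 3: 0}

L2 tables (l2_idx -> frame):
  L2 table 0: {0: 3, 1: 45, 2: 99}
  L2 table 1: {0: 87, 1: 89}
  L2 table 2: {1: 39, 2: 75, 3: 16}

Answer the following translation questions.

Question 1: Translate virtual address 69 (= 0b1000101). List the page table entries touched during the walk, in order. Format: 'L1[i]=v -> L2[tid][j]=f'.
Answer: L1[2]=1 -> L2[1][0]=87

Derivation:
vaddr = 69 = 0b1000101
Split: l1_idx=2, l2_idx=0, offset=5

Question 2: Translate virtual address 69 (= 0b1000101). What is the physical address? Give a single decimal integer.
vaddr = 69 = 0b1000101
Split: l1_idx=2, l2_idx=0, offset=5
L1[2] = 1
L2[1][0] = 87
paddr = 87 * 8 + 5 = 701

Answer: 701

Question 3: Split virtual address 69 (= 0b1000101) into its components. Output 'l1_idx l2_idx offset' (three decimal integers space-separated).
Answer: 2 0 5

Derivation:
vaddr = 69 = 0b1000101
  top 2 bits -> l1_idx = 2
  next 2 bits -> l2_idx = 0
  bottom 3 bits -> offset = 5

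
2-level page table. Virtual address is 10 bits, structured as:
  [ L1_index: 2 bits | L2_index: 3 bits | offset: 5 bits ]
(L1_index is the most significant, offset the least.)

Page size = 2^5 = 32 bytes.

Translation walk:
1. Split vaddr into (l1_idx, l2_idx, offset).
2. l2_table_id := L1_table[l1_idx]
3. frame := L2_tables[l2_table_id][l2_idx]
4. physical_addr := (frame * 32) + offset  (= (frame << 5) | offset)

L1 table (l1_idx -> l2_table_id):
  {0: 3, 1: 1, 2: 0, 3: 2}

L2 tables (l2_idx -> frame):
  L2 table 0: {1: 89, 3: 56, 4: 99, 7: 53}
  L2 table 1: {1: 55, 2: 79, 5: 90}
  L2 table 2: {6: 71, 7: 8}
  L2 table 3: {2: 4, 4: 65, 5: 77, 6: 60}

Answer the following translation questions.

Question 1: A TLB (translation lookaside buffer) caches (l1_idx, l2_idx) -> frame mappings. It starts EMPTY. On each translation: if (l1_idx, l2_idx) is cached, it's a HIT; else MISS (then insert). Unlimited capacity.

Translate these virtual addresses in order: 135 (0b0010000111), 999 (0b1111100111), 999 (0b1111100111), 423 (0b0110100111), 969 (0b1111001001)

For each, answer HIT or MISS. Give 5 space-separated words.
Answer: MISS MISS HIT MISS MISS

Derivation:
vaddr=135: (0,4) not in TLB -> MISS, insert
vaddr=999: (3,7) not in TLB -> MISS, insert
vaddr=999: (3,7) in TLB -> HIT
vaddr=423: (1,5) not in TLB -> MISS, insert
vaddr=969: (3,6) not in TLB -> MISS, insert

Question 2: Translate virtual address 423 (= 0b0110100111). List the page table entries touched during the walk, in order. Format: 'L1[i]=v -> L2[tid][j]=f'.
vaddr = 423 = 0b0110100111
Split: l1_idx=1, l2_idx=5, offset=7

Answer: L1[1]=1 -> L2[1][5]=90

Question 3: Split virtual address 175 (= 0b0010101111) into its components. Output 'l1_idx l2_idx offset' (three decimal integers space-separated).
vaddr = 175 = 0b0010101111
  top 2 bits -> l1_idx = 0
  next 3 bits -> l2_idx = 5
  bottom 5 bits -> offset = 15

Answer: 0 5 15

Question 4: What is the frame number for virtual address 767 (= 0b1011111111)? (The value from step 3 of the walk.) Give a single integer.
vaddr = 767: l1_idx=2, l2_idx=7
L1[2] = 0; L2[0][7] = 53

Answer: 53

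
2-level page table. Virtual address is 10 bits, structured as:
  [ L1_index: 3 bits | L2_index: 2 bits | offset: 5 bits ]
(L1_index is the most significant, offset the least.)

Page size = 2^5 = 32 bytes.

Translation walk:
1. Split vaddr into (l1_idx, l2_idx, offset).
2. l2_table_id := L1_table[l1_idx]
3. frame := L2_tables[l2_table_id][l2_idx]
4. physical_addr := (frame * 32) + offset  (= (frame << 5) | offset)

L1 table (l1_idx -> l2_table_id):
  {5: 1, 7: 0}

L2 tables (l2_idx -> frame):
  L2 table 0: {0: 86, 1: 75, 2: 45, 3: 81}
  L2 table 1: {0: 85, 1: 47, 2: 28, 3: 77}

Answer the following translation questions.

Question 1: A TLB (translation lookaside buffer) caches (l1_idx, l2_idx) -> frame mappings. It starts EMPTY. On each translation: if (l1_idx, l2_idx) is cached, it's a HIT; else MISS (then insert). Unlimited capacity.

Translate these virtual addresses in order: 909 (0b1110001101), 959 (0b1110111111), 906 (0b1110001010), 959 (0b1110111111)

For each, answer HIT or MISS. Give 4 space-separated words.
Answer: MISS MISS HIT HIT

Derivation:
vaddr=909: (7,0) not in TLB -> MISS, insert
vaddr=959: (7,1) not in TLB -> MISS, insert
vaddr=906: (7,0) in TLB -> HIT
vaddr=959: (7,1) in TLB -> HIT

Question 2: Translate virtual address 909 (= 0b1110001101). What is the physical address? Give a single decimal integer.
vaddr = 909 = 0b1110001101
Split: l1_idx=7, l2_idx=0, offset=13
L1[7] = 0
L2[0][0] = 86
paddr = 86 * 32 + 13 = 2765

Answer: 2765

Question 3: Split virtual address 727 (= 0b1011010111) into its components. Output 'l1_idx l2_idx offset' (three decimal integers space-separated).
vaddr = 727 = 0b1011010111
  top 3 bits -> l1_idx = 5
  next 2 bits -> l2_idx = 2
  bottom 5 bits -> offset = 23

Answer: 5 2 23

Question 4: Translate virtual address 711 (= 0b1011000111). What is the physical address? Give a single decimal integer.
vaddr = 711 = 0b1011000111
Split: l1_idx=5, l2_idx=2, offset=7
L1[5] = 1
L2[1][2] = 28
paddr = 28 * 32 + 7 = 903

Answer: 903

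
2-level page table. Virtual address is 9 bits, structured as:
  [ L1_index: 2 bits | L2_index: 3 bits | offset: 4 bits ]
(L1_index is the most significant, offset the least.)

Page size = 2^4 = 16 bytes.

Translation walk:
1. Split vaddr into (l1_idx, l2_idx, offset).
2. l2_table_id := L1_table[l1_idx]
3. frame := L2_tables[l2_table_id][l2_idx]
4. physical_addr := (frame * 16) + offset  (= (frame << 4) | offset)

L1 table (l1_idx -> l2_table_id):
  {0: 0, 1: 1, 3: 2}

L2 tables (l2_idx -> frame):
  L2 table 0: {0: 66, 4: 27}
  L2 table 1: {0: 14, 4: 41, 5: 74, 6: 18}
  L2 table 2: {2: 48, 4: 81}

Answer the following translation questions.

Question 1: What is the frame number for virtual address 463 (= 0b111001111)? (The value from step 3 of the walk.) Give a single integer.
Answer: 81

Derivation:
vaddr = 463: l1_idx=3, l2_idx=4
L1[3] = 2; L2[2][4] = 81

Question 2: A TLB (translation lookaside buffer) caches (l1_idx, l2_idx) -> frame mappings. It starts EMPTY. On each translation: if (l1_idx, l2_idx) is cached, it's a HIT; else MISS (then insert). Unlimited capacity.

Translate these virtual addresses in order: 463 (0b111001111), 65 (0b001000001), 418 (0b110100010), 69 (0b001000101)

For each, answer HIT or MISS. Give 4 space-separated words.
vaddr=463: (3,4) not in TLB -> MISS, insert
vaddr=65: (0,4) not in TLB -> MISS, insert
vaddr=418: (3,2) not in TLB -> MISS, insert
vaddr=69: (0,4) in TLB -> HIT

Answer: MISS MISS MISS HIT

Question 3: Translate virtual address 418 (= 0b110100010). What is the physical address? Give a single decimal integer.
vaddr = 418 = 0b110100010
Split: l1_idx=3, l2_idx=2, offset=2
L1[3] = 2
L2[2][2] = 48
paddr = 48 * 16 + 2 = 770

Answer: 770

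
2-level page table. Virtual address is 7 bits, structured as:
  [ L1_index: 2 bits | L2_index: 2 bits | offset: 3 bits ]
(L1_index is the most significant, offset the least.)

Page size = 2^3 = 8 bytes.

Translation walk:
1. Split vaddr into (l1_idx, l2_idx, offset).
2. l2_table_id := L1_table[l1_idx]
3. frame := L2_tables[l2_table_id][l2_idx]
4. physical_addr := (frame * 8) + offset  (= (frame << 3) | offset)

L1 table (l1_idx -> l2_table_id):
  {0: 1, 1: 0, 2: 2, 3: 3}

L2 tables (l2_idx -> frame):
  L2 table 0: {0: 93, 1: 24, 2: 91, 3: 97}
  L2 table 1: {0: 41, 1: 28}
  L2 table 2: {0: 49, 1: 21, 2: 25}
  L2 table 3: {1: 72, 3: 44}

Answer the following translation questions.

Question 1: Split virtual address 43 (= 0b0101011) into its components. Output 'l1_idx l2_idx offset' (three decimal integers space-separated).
Answer: 1 1 3

Derivation:
vaddr = 43 = 0b0101011
  top 2 bits -> l1_idx = 1
  next 2 bits -> l2_idx = 1
  bottom 3 bits -> offset = 3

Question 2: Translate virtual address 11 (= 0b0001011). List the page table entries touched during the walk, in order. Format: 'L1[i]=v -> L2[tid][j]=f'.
vaddr = 11 = 0b0001011
Split: l1_idx=0, l2_idx=1, offset=3

Answer: L1[0]=1 -> L2[1][1]=28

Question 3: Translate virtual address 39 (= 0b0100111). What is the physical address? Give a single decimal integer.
Answer: 751

Derivation:
vaddr = 39 = 0b0100111
Split: l1_idx=1, l2_idx=0, offset=7
L1[1] = 0
L2[0][0] = 93
paddr = 93 * 8 + 7 = 751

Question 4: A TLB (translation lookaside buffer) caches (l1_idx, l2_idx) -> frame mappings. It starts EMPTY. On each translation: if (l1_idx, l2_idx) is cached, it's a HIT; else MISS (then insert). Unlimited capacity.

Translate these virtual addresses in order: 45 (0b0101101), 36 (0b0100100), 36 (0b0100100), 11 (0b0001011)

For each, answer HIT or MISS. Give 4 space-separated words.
Answer: MISS MISS HIT MISS

Derivation:
vaddr=45: (1,1) not in TLB -> MISS, insert
vaddr=36: (1,0) not in TLB -> MISS, insert
vaddr=36: (1,0) in TLB -> HIT
vaddr=11: (0,1) not in TLB -> MISS, insert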